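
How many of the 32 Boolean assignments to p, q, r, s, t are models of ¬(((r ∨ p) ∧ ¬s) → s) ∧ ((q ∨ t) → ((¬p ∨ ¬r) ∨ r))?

12

Initial set: {T (¬(((r ∨ p) ∧ ¬s) → s) ∧ ((q ∨ t) → ((¬p ∨ ¬r) ∨ r)))}.
T (¬(((r ∨ p) ∧ ¬s) → s) ∧ ((q ∨ t) → ((¬p ∨ ¬r) ∨ r))): α-rule — add T ¬(((r ∨ p) ∧ ¬s) → s), T ((q ∨ t) → ((¬p ∨ ¬r) ∨ r)).
T ¬(((r ∨ p) ∧ ¬s) → s): α-rule — add T ((r ∨ p) ∧ ¬s), F s.
T ((r ∨ p) ∧ ¬s): α-rule — add T (r ∨ p), T ¬s.
T ((q ∨ t) → ((¬p ∨ ¬r) ∨ r)): β-rule — branch into F (q ∨ t)  //  T ((¬p ∨ ¬r) ∨ r).
  branch 1 (add F (q ∨ t)):
    F (q ∨ t): α-rule — add F q, F t.
    T (r ∨ p): β-rule — branch into T r  //  T p.
      branch 1.1 (add T r):
        ○ open, literals {q=F, r=T, s=F, t=F}.
      branch 1.2 (add T p):
        ○ open, literals {p=T, q=F, s=F, t=F}.
  branch 2 (add T ((¬p ∨ ¬r) ∨ r)):
    T (r ∨ p): β-rule — branch into T r  //  T p.
      branch 2.1 (add T r):
        T ((¬p ∨ ¬r) ∨ r): β-rule — branch into T (¬p ∨ ¬r)  //  T r.
          branch 2.1.1 (add T (¬p ∨ ¬r)):
            T (¬p ∨ ¬r): β-rule — branch into T ¬p  //  T ¬r.
              branch 2.1.1.1 (add T ¬p):
                ○ open, literals {p=F, r=T, s=F}.
              branch 2.1.1.2 (add T ¬r):
                × closes — contains both r and ¬r.
          branch 2.1.2 (add T r):
            ○ open, literals {r=T, s=F}.
      branch 2.2 (add T p):
        T ((¬p ∨ ¬r) ∨ r): β-rule — branch into T (¬p ∨ ¬r)  //  T r.
          branch 2.2.1 (add T (¬p ∨ ¬r)):
            T (¬p ∨ ¬r): β-rule — branch into T ¬p  //  T ¬r.
              branch 2.2.1.1 (add T ¬p):
                × closes — contains both p and ¬p.
              branch 2.2.1.2 (add T ¬r):
                ○ open, literals {p=T, r=F, s=F}.
          branch 2.2.2 (add T r):
            ○ open, literals {p=T, r=T, s=F}.
2 branches closed, 6 open.
Each open branch fixes some atoms; the unmentioned ones are free. Counting distinct full assignments: branch {q=F, r=T, s=F, t=F} (p) contributes 2 new; branch {p=T, q=F, s=F, t=F} (r) contributes 1 new; branch {p=F, r=T, s=F} (q, t) contributes 3 new; branch {r=T, s=F} (p, q, t) contributes 3 new; branch {p=T, r=F, s=F} (q, t) contributes 3 new; branch {p=T, r=T, s=F} (q, t) contributes 0 new. Total: 12.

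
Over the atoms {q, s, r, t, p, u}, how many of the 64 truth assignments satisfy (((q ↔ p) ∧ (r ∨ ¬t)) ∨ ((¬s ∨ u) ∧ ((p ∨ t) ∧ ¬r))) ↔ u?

37

Initial set: {T ((((q ↔ p) ∧ (r ∨ ¬t)) ∨ ((¬s ∨ u) ∧ ((p ∨ t) ∧ ¬r))) ↔ u)}.
T ((((q ↔ p) ∧ (r ∨ ¬t)) ∨ ((¬s ∨ u) ∧ ((p ∨ t) ∧ ¬r))) ↔ u): β-rule — branch into T (((q ↔ p) ∧ (r ∨ ¬t)) ∨ ((¬s ∨ u) ∧ ((p ∨ t) ∧ ¬r))), T u  //  F (((q ↔ p) ∧ (r ∨ ¬t)) ∨ ((¬s ∨ u) ∧ ((p ∨ t) ∧ ¬r))), F u.
  branch 1 (add T (((q ↔ p) ∧ (r ∨ ¬t)) ∨ ((¬s ∨ u) ∧ ((p ∨ t) ∧ ¬r))), T u):
    T (((q ↔ p) ∧ (r ∨ ¬t)) ∨ ((¬s ∨ u) ∧ ((p ∨ t) ∧ ¬r))): β-rule — branch into T ((q ↔ p) ∧ (r ∨ ¬t))  //  T ((¬s ∨ u) ∧ ((p ∨ t) ∧ ¬r)).
      branch 1.1 (add T ((q ↔ p) ∧ (r ∨ ¬t))):
        T ((q ↔ p) ∧ (r ∨ ¬t)): α-rule — add T (q ↔ p), T (r ∨ ¬t).
        T (q ↔ p): β-rule — branch into T q, T p  //  F q, F p.
          branch 1.1.1 (add T q, T p):
            T (r ∨ ¬t): β-rule — branch into T r  //  T ¬t.
              branch 1.1.1.1 (add T r):
                ○ open, literals {p=T, q=T, r=T, u=T}.
              branch 1.1.1.2 (add T ¬t):
                ○ open, literals {p=T, q=T, t=F, u=T}.
          branch 1.1.2 (add F q, F p):
            T (r ∨ ¬t): β-rule — branch into T r  //  T ¬t.
              branch 1.1.2.1 (add T r):
                ○ open, literals {p=F, q=F, r=T, u=T}.
              branch 1.1.2.2 (add T ¬t):
                ○ open, literals {p=F, q=F, t=F, u=T}.
      branch 1.2 (add T ((¬s ∨ u) ∧ ((p ∨ t) ∧ ¬r))):
        T ((¬s ∨ u) ∧ ((p ∨ t) ∧ ¬r)): α-rule — add T (¬s ∨ u), T ((p ∨ t) ∧ ¬r).
        T ((p ∨ t) ∧ ¬r): α-rule — add T (p ∨ t), T ¬r.
        T (¬s ∨ u): β-rule — branch into T ¬s  //  T u.
          branch 1.2.1 (add T ¬s):
            T (p ∨ t): β-rule — branch into T p  //  T t.
              branch 1.2.1.1 (add T p):
                ○ open, literals {p=T, r=F, s=F, u=T}.
              branch 1.2.1.2 (add T t):
                ○ open, literals {r=F, s=F, t=T, u=T}.
          branch 1.2.2 (add T u):
            T (p ∨ t): β-rule — branch into T p  //  T t.
              branch 1.2.2.1 (add T p):
                ○ open, literals {p=T, r=F, u=T}.
              branch 1.2.2.2 (add T t):
                ○ open, literals {r=F, t=T, u=T}.
  branch 2 (add F (((q ↔ p) ∧ (r ∨ ¬t)) ∨ ((¬s ∨ u) ∧ ((p ∨ t) ∧ ¬r))), F u):
    F (((q ↔ p) ∧ (r ∨ ¬t)) ∨ ((¬s ∨ u) ∧ ((p ∨ t) ∧ ¬r))): α-rule — add F ((q ↔ p) ∧ (r ∨ ¬t)), F ((¬s ∨ u) ∧ ((p ∨ t) ∧ ¬r)).
    F ((q ↔ p) ∧ (r ∨ ¬t)): β-rule — branch into F (q ↔ p)  //  F (r ∨ ¬t).
      branch 2.1 (add F (q ↔ p)):
        F ((¬s ∨ u) ∧ ((p ∨ t) ∧ ¬r)): β-rule — branch into F (¬s ∨ u)  //  F ((p ∨ t) ∧ ¬r).
          branch 2.1.1 (add F (¬s ∨ u)):
            F (¬s ∨ u): α-rule — add F ¬s, F u.
            F (q ↔ p): β-rule — branch into T q, F p  //  F q, T p.
              branch 2.1.1.1 (add T q, F p):
                ○ open, literals {p=F, q=T, s=T, u=F}.
              branch 2.1.1.2 (add F q, T p):
                ○ open, literals {p=T, q=F, s=T, u=F}.
          branch 2.1.2 (add F ((p ∨ t) ∧ ¬r)):
            F (q ↔ p): β-rule — branch into T q, F p  //  F q, T p.
              branch 2.1.2.1 (add T q, F p):
                F ((p ∨ t) ∧ ¬r): β-rule — branch into F (p ∨ t)  //  F ¬r.
                  branch 2.1.2.1.1 (add F (p ∨ t)):
                    F (p ∨ t): α-rule — add F p, F t.
                    ○ open, literals {p=F, q=T, t=F, u=F}.
                  branch 2.1.2.1.2 (add F ¬r):
                    ○ open, literals {p=F, q=T, r=T, u=F}.
              branch 2.1.2.2 (add F q, T p):
                F ((p ∨ t) ∧ ¬r): β-rule — branch into F (p ∨ t)  //  F ¬r.
                  branch 2.1.2.2.1 (add F (p ∨ t)):
                    F (p ∨ t): α-rule — add F p, F t.
                    × closes — contains both p and ¬p.
                  branch 2.1.2.2.2 (add F ¬r):
                    ○ open, literals {p=T, q=F, r=T, u=F}.
      branch 2.2 (add F (r ∨ ¬t)):
        F (r ∨ ¬t): α-rule — add F r, F ¬t.
        F ((¬s ∨ u) ∧ ((p ∨ t) ∧ ¬r)): β-rule — branch into F (¬s ∨ u)  //  F ((p ∨ t) ∧ ¬r).
          branch 2.2.1 (add F (¬s ∨ u)):
            F (¬s ∨ u): α-rule — add F ¬s, F u.
            ○ open, literals {r=F, s=T, t=T, u=F}.
          branch 2.2.2 (add F ((p ∨ t) ∧ ¬r)):
            F ((p ∨ t) ∧ ¬r): β-rule — branch into F (p ∨ t)  //  F ¬r.
              branch 2.2.2.1 (add F (p ∨ t)):
                F (p ∨ t): α-rule — add F p, F t.
                × closes — contains both t and ¬t.
              branch 2.2.2.2 (add F ¬r):
                × closes — contains both r and ¬r.
3 branches closed, 14 open.
Each open branch fixes some atoms; the unmentioned ones are free. Counting distinct full assignments: branch {p=T, q=T, r=T, u=T} (s, t) contributes 4 new; branch {p=T, q=T, t=F, u=T} (s, r) contributes 2 new; branch {p=F, q=F, r=T, u=T} (s, t) contributes 4 new; branch {p=F, q=F, t=F, u=T} (s, r) contributes 2 new; branch {p=T, r=F, s=F, u=T} (q, t) contributes 3 new; branch {r=F, s=F, t=T, u=T} (q, p) contributes 2 new; branch {p=T, r=F, u=T} (q, s, t) contributes 3 new; branch {r=F, t=T, u=T} (q, s, p) contributes 2 new; branch {p=F, q=T, s=T, u=F} (r, t) contributes 4 new; branch {p=T, q=F, s=T, u=F} (r, t) contributes 4 new; branch {p=F, q=T, t=F, u=F} (s, r) contributes 2 new; branch {p=F, q=T, r=T, u=F} (s, t) contributes 1 new; branch {p=T, q=F, r=T, u=F} (s, t) contributes 2 new; branch {r=F, s=T, t=T, u=F} (q, p) contributes 2 new. Total: 37.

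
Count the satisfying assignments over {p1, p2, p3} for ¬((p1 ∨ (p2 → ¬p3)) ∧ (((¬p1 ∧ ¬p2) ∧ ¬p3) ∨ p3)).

Initial set: {T ¬((p1 ∨ (p2 → ¬p3)) ∧ (((¬p1 ∧ ¬p2) ∧ ¬p3) ∨ p3))}.
T ¬((p1 ∨ (p2 → ¬p3)) ∧ (((¬p1 ∧ ¬p2) ∧ ¬p3) ∨ p3)): β-rule — branch into F (p1 ∨ (p2 → ¬p3))  //  F (((¬p1 ∧ ¬p2) ∧ ¬p3) ∨ p3).
  branch 1 (add F (p1 ∨ (p2 → ¬p3))):
    F (p1 ∨ (p2 → ¬p3)): α-rule — add F p1, F (p2 → ¬p3).
    F (p2 → ¬p3): α-rule — add T p2, F ¬p3.
    ○ open, literals {p1=false, p2=true, p3=true}.
  branch 2 (add F (((¬p1 ∧ ¬p2) ∧ ¬p3) ∨ p3)):
    F (((¬p1 ∧ ¬p2) ∧ ¬p3) ∨ p3): α-rule — add F ((¬p1 ∧ ¬p2) ∧ ¬p3), F p3.
    F ((¬p1 ∧ ¬p2) ∧ ¬p3): β-rule — branch into F (¬p1 ∧ ¬p2)  //  F ¬p3.
      branch 2.1 (add F (¬p1 ∧ ¬p2)):
        F (¬p1 ∧ ¬p2): β-rule — branch into F ¬p1  //  F ¬p2.
          branch 2.1.1 (add F ¬p1):
            ○ open, literals {p1=true, p3=false}.
          branch 2.1.2 (add F ¬p2):
            ○ open, literals {p2=true, p3=false}.
      branch 2.2 (add F ¬p3):
        × closes — contains both p3 and ¬p3.
1 branch closed, 3 open.
Each open branch fixes some atoms; the unmentioned ones are free. Counting distinct full assignments: branch {p1=false, p2=true, p3=true} (none free) contributes 1 new; branch {p1=true, p3=false} (p2) contributes 2 new; branch {p2=true, p3=false} (p1) contributes 1 new. Total: 4.

4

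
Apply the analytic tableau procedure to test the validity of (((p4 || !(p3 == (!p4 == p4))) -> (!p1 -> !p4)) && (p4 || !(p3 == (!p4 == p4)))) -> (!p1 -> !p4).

Assume the negation and expand:
Initial set: {F ((((p4 || !(p3 == (!p4 == p4))) -> (!p1 -> !p4)) && (p4 || !(p3 == (!p4 == p4)))) -> (!p1 -> !p4))}.
F ((((p4 || !(p3 == (!p4 == p4))) -> (!p1 -> !p4)) && (p4 || !(p3 == (!p4 == p4)))) -> (!p1 -> !p4)): α-rule — add T (((p4 || !(p3 == (!p4 == p4))) -> (!p1 -> !p4)) && (p4 || !(p3 == (!p4 == p4)))), F (!p1 -> !p4).
T (((p4 || !(p3 == (!p4 == p4))) -> (!p1 -> !p4)) && (p4 || !(p3 == (!p4 == p4)))): α-rule — add T ((p4 || !(p3 == (!p4 == p4))) -> (!p1 -> !p4)), T (p4 || !(p3 == (!p4 == p4))).
F (!p1 -> !p4): α-rule — add T !p1, F !p4.
T ((p4 || !(p3 == (!p4 == p4))) -> (!p1 -> !p4)): β-rule — branch into F (p4 || !(p3 == (!p4 == p4)))  //  T (!p1 -> !p4).
  branch 1 (add F (p4 || !(p3 == (!p4 == p4)))):
    F (p4 || !(p3 == (!p4 == p4))): α-rule — add F p4, F !(p3 == (!p4 == p4)).
    × closes — contains both p4 and !p4.
  branch 2 (add T (!p1 -> !p4)):
    T (p4 || !(p3 == (!p4 == p4))): β-rule — branch into T p4  //  T !(p3 == (!p4 == p4)).
      branch 2.1 (add T p4):
        T (!p1 -> !p4): β-rule — branch into F !p1  //  T !p4.
          branch 2.1.1 (add F !p1):
            × closes — contains both p1 and !p1.
          branch 2.1.2 (add T !p4):
            × closes — contains both p4 and !p4.
      branch 2.2 (add T !(p3 == (!p4 == p4))):
        T (!p1 -> !p4): β-rule — branch into F !p1  //  T !p4.
          branch 2.2.1 (add F !p1):
            × closes — contains both p1 and !p1.
          branch 2.2.2 (add T !p4):
            × closes — contains both p4 and !p4.
All 5 branches close.
Every branch closed, so the negation is unsatisfiable and the formula is valid.

Valid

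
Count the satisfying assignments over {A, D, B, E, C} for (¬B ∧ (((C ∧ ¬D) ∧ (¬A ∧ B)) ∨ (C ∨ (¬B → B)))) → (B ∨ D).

28

Initial set: {((¬B ∧ (((C ∧ ¬D) ∧ (¬A ∧ B)) ∨ (C ∨ (¬B → B)))) → (B ∨ D))}.
((¬B ∧ (((C ∧ ¬D) ∧ (¬A ∧ B)) ∨ (C ∨ (¬B → B)))) → (B ∨ D)): β-rule — branch into ¬(¬B ∧ (((C ∧ ¬D) ∧ (¬A ∧ B)) ∨ (C ∨ (¬B → B))))  //  (B ∨ D).
  branch 1 (add ¬(¬B ∧ (((C ∧ ¬D) ∧ (¬A ∧ B)) ∨ (C ∨ (¬B → B))))):
    ¬(¬B ∧ (((C ∧ ¬D) ∧ (¬A ∧ B)) ∨ (C ∨ (¬B → B)))): β-rule — branch into ¬¬B  //  ¬(((C ∧ ¬D) ∧ (¬A ∧ B)) ∨ (C ∨ (¬B → B))).
      branch 1.1 (add ¬¬B):
        ○ open, literals {B=true}.
      branch 1.2 (add ¬(((C ∧ ¬D) ∧ (¬A ∧ B)) ∨ (C ∨ (¬B → B)))):
        ¬(((C ∧ ¬D) ∧ (¬A ∧ B)) ∨ (C ∨ (¬B → B))): α-rule — add ¬((C ∧ ¬D) ∧ (¬A ∧ B)), ¬(C ∨ (¬B → B)).
        ¬(C ∨ (¬B → B)): α-rule — add ¬C, ¬(¬B → B).
        ¬(¬B → B): α-rule — add ¬B, ¬B.
        ¬((C ∧ ¬D) ∧ (¬A ∧ B)): β-rule — branch into ¬(C ∧ ¬D)  //  ¬(¬A ∧ B).
          branch 1.2.1 (add ¬(C ∧ ¬D)):
            ¬(C ∧ ¬D): β-rule — branch into ¬C  //  ¬¬D.
              branch 1.2.1.1 (add ¬C):
                ○ open, literals {B=false, C=false}.
              branch 1.2.1.2 (add ¬¬D):
                ○ open, literals {B=false, C=false, D=true}.
          branch 1.2.2 (add ¬(¬A ∧ B)):
            ¬(¬A ∧ B): β-rule — branch into ¬¬A  //  ¬B.
              branch 1.2.2.1 (add ¬¬A):
                ○ open, literals {A=true, B=false, C=false}.
              branch 1.2.2.2 (add ¬B):
                ○ open, literals {B=false, C=false}.
  branch 2 (add (B ∨ D)):
    (B ∨ D): β-rule — branch into B  //  D.
      branch 2.1 (add B):
        ○ open, literals {B=true}.
      branch 2.2 (add D):
        ○ open, literals {D=true}.
0 branches closed, 7 open.
Each open branch fixes some atoms; the unmentioned ones are free. Counting distinct full assignments: branch {B=true} (A, D, E, C) contributes 16 new; branch {B=false, C=false} (A, D, E) contributes 8 new; branch {B=false, C=false, D=true} (A, E) contributes 0 new; branch {A=true, B=false, C=false} (D, E) contributes 0 new; branch {B=false, C=false} (A, D, E) contributes 0 new; branch {B=true} (A, D, E, C) contributes 0 new; branch {D=true} (A, B, E, C) contributes 4 new. Total: 28.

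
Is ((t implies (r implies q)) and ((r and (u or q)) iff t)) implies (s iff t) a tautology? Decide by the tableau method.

Not valid

Assume the negation and expand:
Initial set: {not (((t implies (r implies q)) and ((r and (u or q)) iff t)) implies (s iff t))}.
not (((t implies (r implies q)) and ((r and (u or q)) iff t)) implies (s iff t)): α-rule — add ((t implies (r implies q)) and ((r and (u or q)) iff t)), not (s iff t).
((t implies (r implies q)) and ((r and (u or q)) iff t)): α-rule — add (t implies (r implies q)), ((r and (u or q)) iff t).
not (s iff t): β-rule — branch into s, not t  //  not s, t.
  branch 1 (add s, not t):
    (t implies (r implies q)): β-rule — branch into not t  //  (r implies q).
      branch 1.1 (add not t):
        ((r and (u or q)) iff t): β-rule — branch into (r and (u or q)), t  //  not (r and (u or q)), not t.
          branch 1.1.1 (add (r and (u or q)), t):
            × closes — contains both t and not t.
          branch 1.1.2 (add not (r and (u or q)), not t):
            not (r and (u or q)): β-rule — branch into not r  //  not (u or q).
              branch 1.1.2.1 (add not r):
                ○ open, literals {r=false, s=true, t=false}.
              branch 1.1.2.2 (add not (u or q)):
                not (u or q): α-rule — add not u, not q.
                ○ open, literals {q=false, s=true, t=false, u=false}.
      branch 1.2 (add (r implies q)):
        ((r and (u or q)) iff t): β-rule — branch into (r and (u or q)), t  //  not (r and (u or q)), not t.
          branch 1.2.1 (add (r and (u or q)), t):
            × closes — contains both t and not t.
          branch 1.2.2 (add not (r and (u or q)), not t):
            (r implies q): β-rule — branch into not r  //  q.
              branch 1.2.2.1 (add not r):
                not (r and (u or q)): β-rule — branch into not r  //  not (u or q).
                  branch 1.2.2.1.1 (add not r):
                    ○ open, literals {r=false, s=true, t=false}.
                  branch 1.2.2.1.2 (add not (u or q)):
                    not (u or q): α-rule — add not u, not q.
                    ○ open, literals {q=false, r=false, s=true, t=false, u=false}.
              branch 1.2.2.2 (add q):
                not (r and (u or q)): β-rule — branch into not r  //  not (u or q).
                  branch 1.2.2.2.1 (add not r):
                    ○ open, literals {q=true, r=false, s=true, t=false}.
                  branch 1.2.2.2.2 (add not (u or q)):
                    not (u or q): α-rule — add not u, not q.
                    × closes — contains both q and not q.
  branch 2 (add not s, t):
    (t implies (r implies q)): β-rule — branch into not t  //  (r implies q).
      branch 2.1 (add not t):
        × closes — contains both t and not t.
      branch 2.2 (add (r implies q)):
        ((r and (u or q)) iff t): β-rule — branch into (r and (u or q)), t  //  not (r and (u or q)), not t.
          branch 2.2.1 (add (r and (u or q)), t):
            (r and (u or q)): α-rule — add r, (u or q).
            (r implies q): β-rule — branch into not r  //  q.
              branch 2.2.1.1 (add not r):
                × closes — contains both r and not r.
              branch 2.2.1.2 (add q):
                (u or q): β-rule — branch into u  //  q.
                  branch 2.2.1.2.1 (add u):
                    ○ open, literals {q=true, r=true, s=false, t=true, u=true}.
                  branch 2.2.1.2.2 (add q):
                    ○ open, literals {q=true, r=true, s=false, t=true}.
          branch 2.2.2 (add not (r and (u or q)), not t):
            × closes — contains both t and not t.
6 branches closed, 7 open.
An open branch gives a countermodel: r=false, s=true, t=false (unmentioned atoms arbitrary); under it the original formula is false.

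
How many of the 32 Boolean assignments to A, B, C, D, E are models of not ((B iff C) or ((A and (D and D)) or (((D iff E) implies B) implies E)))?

4

Initial set: {not ((B iff C) or ((A and (D and D)) or (((D iff E) implies B) implies E)))}.
not ((B iff C) or ((A and (D and D)) or (((D iff E) implies B) implies E))): α-rule — add not (B iff C), not ((A and (D and D)) or (((D iff E) implies B) implies E)).
not ((A and (D and D)) or (((D iff E) implies B) implies E)): α-rule — add not (A and (D and D)), not (((D iff E) implies B) implies E).
not (((D iff E) implies B) implies E): α-rule — add ((D iff E) implies B), not E.
not (B iff C): β-rule — branch into B, not C  //  not B, C.
  branch 1 (add B, not C):
    not (A and (D and D)): β-rule — branch into not A  //  not (D and D).
      branch 1.1 (add not A):
        ((D iff E) implies B): β-rule — branch into not (D iff E)  //  B.
          branch 1.1.1 (add not (D iff E)):
            not (D iff E): β-rule — branch into D, not E  //  not D, E.
              branch 1.1.1.1 (add D, not E):
                ○ open, literals {A=0, B=1, C=0, D=1, E=0}.
              branch 1.1.1.2 (add not D, E):
                × closes — contains both E and not E.
          branch 1.1.2 (add B):
            ○ open, literals {A=0, B=1, C=0, E=0}.
      branch 1.2 (add not (D and D)):
        ((D iff E) implies B): β-rule — branch into not (D iff E)  //  B.
          branch 1.2.1 (add not (D iff E)):
            not (D and D): β-rule — branch into not D  //  not D.
              branch 1.2.1.1 (add not D):
                not (D iff E): β-rule — branch into D, not E  //  not D, E.
                  branch 1.2.1.1.1 (add D, not E):
                    × closes — contains both D and not D.
                  branch 1.2.1.1.2 (add not D, E):
                    × closes — contains both E and not E.
              branch 1.2.1.2 (add not D):
                not (D iff E): β-rule — branch into D, not E  //  not D, E.
                  branch 1.2.1.2.1 (add D, not E):
                    × closes — contains both D and not D.
                  branch 1.2.1.2.2 (add not D, E):
                    × closes — contains both E and not E.
          branch 1.2.2 (add B):
            not (D and D): β-rule — branch into not D  //  not D.
              branch 1.2.2.1 (add not D):
                ○ open, literals {B=1, C=0, D=0, E=0}.
              branch 1.2.2.2 (add not D):
                ○ open, literals {B=1, C=0, D=0, E=0}.
  branch 2 (add not B, C):
    not (A and (D and D)): β-rule — branch into not A  //  not (D and D).
      branch 2.1 (add not A):
        ((D iff E) implies B): β-rule — branch into not (D iff E)  //  B.
          branch 2.1.1 (add not (D iff E)):
            not (D iff E): β-rule — branch into D, not E  //  not D, E.
              branch 2.1.1.1 (add D, not E):
                ○ open, literals {A=0, B=0, C=1, D=1, E=0}.
              branch 2.1.1.2 (add not D, E):
                × closes — contains both E and not E.
          branch 2.1.2 (add B):
            × closes — contains both B and not B.
      branch 2.2 (add not (D and D)):
        ((D iff E) implies B): β-rule — branch into not (D iff E)  //  B.
          branch 2.2.1 (add not (D iff E)):
            not (D and D): β-rule — branch into not D  //  not D.
              branch 2.2.1.1 (add not D):
                not (D iff E): β-rule — branch into D, not E  //  not D, E.
                  branch 2.2.1.1.1 (add D, not E):
                    × closes — contains both D and not D.
                  branch 2.2.1.1.2 (add not D, E):
                    × closes — contains both E and not E.
              branch 2.2.1.2 (add not D):
                not (D iff E): β-rule — branch into D, not E  //  not D, E.
                  branch 2.2.1.2.1 (add D, not E):
                    × closes — contains both D and not D.
                  branch 2.2.1.2.2 (add not D, E):
                    × closes — contains both E and not E.
          branch 2.2.2 (add B):
            × closes — contains both B and not B.
12 branches closed, 5 open.
Each open branch fixes some atoms; the unmentioned ones are free. Counting distinct full assignments: branch {A=0, B=1, C=0, D=1, E=0} (none free) contributes 1 new; branch {A=0, B=1, C=0, E=0} (D) contributes 1 new; branch {B=1, C=0, D=0, E=0} (A) contributes 1 new; branch {B=1, C=0, D=0, E=0} (A) contributes 0 new; branch {A=0, B=0, C=1, D=1, E=0} (none free) contributes 1 new. Total: 4.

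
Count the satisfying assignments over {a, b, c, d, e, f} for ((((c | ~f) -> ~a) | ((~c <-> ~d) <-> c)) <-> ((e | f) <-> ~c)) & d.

Initial set: {(((((c | ~f) -> ~a) | ((~c <-> ~d) <-> c)) <-> ((e | f) <-> ~c)) & d)}.
(((((c | ~f) -> ~a) | ((~c <-> ~d) <-> c)) <-> ((e | f) <-> ~c)) & d): α-rule — add ((((c | ~f) -> ~a) | ((~c <-> ~d) <-> c)) <-> ((e | f) <-> ~c)), d.
((((c | ~f) -> ~a) | ((~c <-> ~d) <-> c)) <-> ((e | f) <-> ~c)): β-rule — branch into (((c | ~f) -> ~a) | ((~c <-> ~d) <-> c)), ((e | f) <-> ~c)  //  ~(((c | ~f) -> ~a) | ((~c <-> ~d) <-> c)), ~((e | f) <-> ~c).
  branch 1 (add (((c | ~f) -> ~a) | ((~c <-> ~d) <-> c)), ((e | f) <-> ~c)):
    (((c | ~f) -> ~a) | ((~c <-> ~d) <-> c)): β-rule — branch into ((c | ~f) -> ~a)  //  ((~c <-> ~d) <-> c).
      branch 1.1 (add ((c | ~f) -> ~a)):
        ((e | f) <-> ~c): β-rule — branch into (e | f), ~c  //  ~(e | f), ~~c.
          branch 1.1.1 (add (e | f), ~c):
            ((c | ~f) -> ~a): β-rule — branch into ~(c | ~f)  //  ~a.
              branch 1.1.1.1 (add ~(c | ~f)):
                ~(c | ~f): α-rule — add ~c, ~~f.
                (e | f): β-rule — branch into e  //  f.
                  branch 1.1.1.1.1 (add e):
                    ○ open, literals {c=false, d=true, e=true, f=true}.
                  branch 1.1.1.1.2 (add f):
                    ○ open, literals {c=false, d=true, f=true}.
              branch 1.1.1.2 (add ~a):
                (e | f): β-rule — branch into e  //  f.
                  branch 1.1.1.2.1 (add e):
                    ○ open, literals {a=false, c=false, d=true, e=true}.
                  branch 1.1.1.2.2 (add f):
                    ○ open, literals {a=false, c=false, d=true, f=true}.
          branch 1.1.2 (add ~(e | f), ~~c):
            ~(e | f): α-rule — add ~e, ~f.
            ((c | ~f) -> ~a): β-rule — branch into ~(c | ~f)  //  ~a.
              branch 1.1.2.1 (add ~(c | ~f)):
                ~(c | ~f): α-rule — add ~c, ~~f.
                × closes — contains both c and ~c.
              branch 1.1.2.2 (add ~a):
                ○ open, literals {a=false, c=true, d=true, e=false, f=false}.
      branch 1.2 (add ((~c <-> ~d) <-> c)):
        ((e | f) <-> ~c): β-rule — branch into (e | f), ~c  //  ~(e | f), ~~c.
          branch 1.2.1 (add (e | f), ~c):
            ((~c <-> ~d) <-> c): β-rule — branch into (~c <-> ~d), c  //  ~(~c <-> ~d), ~c.
              branch 1.2.1.1 (add (~c <-> ~d), c):
                × closes — contains both c and ~c.
              branch 1.2.1.2 (add ~(~c <-> ~d), ~c):
                (e | f): β-rule — branch into e  //  f.
                  branch 1.2.1.2.1 (add e):
                    ~(~c <-> ~d): β-rule — branch into ~c, ~~d  //  ~~c, ~d.
                      branch 1.2.1.2.1.1 (add ~c, ~~d):
                        ○ open, literals {c=false, d=true, e=true}.
                      branch 1.2.1.2.1.2 (add ~~c, ~d):
                        × closes — contains both c and ~c.
                  branch 1.2.1.2.2 (add f):
                    ~(~c <-> ~d): β-rule — branch into ~c, ~~d  //  ~~c, ~d.
                      branch 1.2.1.2.2.1 (add ~c, ~~d):
                        ○ open, literals {c=false, d=true, f=true}.
                      branch 1.2.1.2.2.2 (add ~~c, ~d):
                        × closes — contains both c and ~c.
          branch 1.2.2 (add ~(e | f), ~~c):
            ~(e | f): α-rule — add ~e, ~f.
            ((~c <-> ~d) <-> c): β-rule — branch into (~c <-> ~d), c  //  ~(~c <-> ~d), ~c.
              branch 1.2.2.1 (add (~c <-> ~d), c):
                (~c <-> ~d): β-rule — branch into ~c, ~d  //  ~~c, ~~d.
                  branch 1.2.2.1.1 (add ~c, ~d):
                    × closes — contains both c and ~c.
                  branch 1.2.2.1.2 (add ~~c, ~~d):
                    ○ open, literals {c=true, d=true, e=false, f=false}.
              branch 1.2.2.2 (add ~(~c <-> ~d), ~c):
                × closes — contains both c and ~c.
  branch 2 (add ~(((c | ~f) -> ~a) | ((~c <-> ~d) <-> c)), ~((e | f) <-> ~c)):
    ~(((c | ~f) -> ~a) | ((~c <-> ~d) <-> c)): α-rule — add ~((c | ~f) -> ~a), ~((~c <-> ~d) <-> c).
    ~((c | ~f) -> ~a): α-rule — add (c | ~f), ~~a.
    ~((e | f) <-> ~c): β-rule — branch into (e | f), ~~c  //  ~(e | f), ~c.
      branch 2.1 (add (e | f), ~~c):
        ~((~c <-> ~d) <-> c): β-rule — branch into (~c <-> ~d), ~c  //  ~(~c <-> ~d), c.
          branch 2.1.1 (add (~c <-> ~d), ~c):
            × closes — contains both c and ~c.
          branch 2.1.2 (add ~(~c <-> ~d), c):
            (c | ~f): β-rule — branch into c  //  ~f.
              branch 2.1.2.1 (add c):
                (e | f): β-rule — branch into e  //  f.
                  branch 2.1.2.1.1 (add e):
                    ~(~c <-> ~d): β-rule — branch into ~c, ~~d  //  ~~c, ~d.
                      branch 2.1.2.1.1.1 (add ~c, ~~d):
                        × closes — contains both c and ~c.
                      branch 2.1.2.1.1.2 (add ~~c, ~d):
                        × closes — contains both d and ~d.
                  branch 2.1.2.1.2 (add f):
                    ~(~c <-> ~d): β-rule — branch into ~c, ~~d  //  ~~c, ~d.
                      branch 2.1.2.1.2.1 (add ~c, ~~d):
                        × closes — contains both c and ~c.
                      branch 2.1.2.1.2.2 (add ~~c, ~d):
                        × closes — contains both d and ~d.
              branch 2.1.2.2 (add ~f):
                (e | f): β-rule — branch into e  //  f.
                  branch 2.1.2.2.1 (add e):
                    ~(~c <-> ~d): β-rule — branch into ~c, ~~d  //  ~~c, ~d.
                      branch 2.1.2.2.1.1 (add ~c, ~~d):
                        × closes — contains both c and ~c.
                      branch 2.1.2.2.1.2 (add ~~c, ~d):
                        × closes — contains both d and ~d.
                  branch 2.1.2.2.2 (add f):
                    × closes — contains both f and ~f.
      branch 2.2 (add ~(e | f), ~c):
        ~(e | f): α-rule — add ~e, ~f.
        ~((~c <-> ~d) <-> c): β-rule — branch into (~c <-> ~d), ~c  //  ~(~c <-> ~d), c.
          branch 2.2.1 (add (~c <-> ~d), ~c):
            (c | ~f): β-rule — branch into c  //  ~f.
              branch 2.2.1.1 (add c):
                × closes — contains both c and ~c.
              branch 2.2.1.2 (add ~f):
                (~c <-> ~d): β-rule — branch into ~c, ~d  //  ~~c, ~~d.
                  branch 2.2.1.2.1 (add ~c, ~d):
                    × closes — contains both d and ~d.
                  branch 2.2.1.2.2 (add ~~c, ~~d):
                    × closes — contains both c and ~c.
          branch 2.2.2 (add ~(~c <-> ~d), c):
            × closes — contains both c and ~c.
18 branches closed, 8 open.
Each open branch fixes some atoms; the unmentioned ones are free. Counting distinct full assignments: branch {c=false, d=true, e=true, f=true} (a, b) contributes 4 new; branch {c=false, d=true, f=true} (a, b, e) contributes 4 new; branch {a=false, c=false, d=true, e=true} (b, f) contributes 2 new; branch {a=false, c=false, d=true, f=true} (b, e) contributes 0 new; branch {a=false, c=true, d=true, e=false, f=false} (b) contributes 2 new; branch {c=false, d=true, e=true} (a, b, f) contributes 2 new; branch {c=false, d=true, f=true} (a, b, e) contributes 0 new; branch {c=true, d=true, e=false, f=false} (a, b) contributes 2 new. Total: 16.

16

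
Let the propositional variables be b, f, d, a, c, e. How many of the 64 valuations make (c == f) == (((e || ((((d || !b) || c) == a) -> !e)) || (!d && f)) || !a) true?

32

Initial set: {T ((c == f) == (((e || ((((d || !b) || c) == a) -> !e)) || (!d && f)) || !a))}.
T ((c == f) == (((e || ((((d || !b) || c) == a) -> !e)) || (!d && f)) || !a)): β-rule — branch into T (c == f), T (((e || ((((d || !b) || c) == a) -> !e)) || (!d && f)) || !a)  //  F (c == f), F (((e || ((((d || !b) || c) == a) -> !e)) || (!d && f)) || !a).
  branch 1 (add T (c == f), T (((e || ((((d || !b) || c) == a) -> !e)) || (!d && f)) || !a)):
    T (c == f): β-rule — branch into T c, T f  //  F c, F f.
      branch 1.1 (add T c, T f):
        T (((e || ((((d || !b) || c) == a) -> !e)) || (!d && f)) || !a): β-rule — branch into T ((e || ((((d || !b) || c) == a) -> !e)) || (!d && f))  //  T !a.
          branch 1.1.1 (add T ((e || ((((d || !b) || c) == a) -> !e)) || (!d && f))):
            T ((e || ((((d || !b) || c) == a) -> !e)) || (!d && f)): β-rule — branch into T (e || ((((d || !b) || c) == a) -> !e))  //  T (!d && f).
              branch 1.1.1.1 (add T (e || ((((d || !b) || c) == a) -> !e))):
                T (e || ((((d || !b) || c) == a) -> !e)): β-rule — branch into T e  //  T ((((d || !b) || c) == a) -> !e).
                  branch 1.1.1.1.1 (add T e):
                    ○ open, literals {c=1, e=1, f=1}.
                  branch 1.1.1.1.2 (add T ((((d || !b) || c) == a) -> !e)):
                    T ((((d || !b) || c) == a) -> !e): β-rule — branch into F (((d || !b) || c) == a)  //  T !e.
                      branch 1.1.1.1.2.1 (add F (((d || !b) || c) == a)):
                        F (((d || !b) || c) == a): β-rule — branch into T ((d || !b) || c), F a  //  F ((d || !b) || c), T a.
                          branch 1.1.1.1.2.1.1 (add T ((d || !b) || c), F a):
                            T ((d || !b) || c): β-rule — branch into T (d || !b)  //  T c.
                              branch 1.1.1.1.2.1.1.1 (add T (d || !b)):
                                T (d || !b): β-rule — branch into T d  //  T !b.
                                  branch 1.1.1.1.2.1.1.1.1 (add T d):
                                    ○ open, literals {a=0, c=1, d=1, f=1}.
                                  branch 1.1.1.1.2.1.1.1.2 (add T !b):
                                    ○ open, literals {a=0, b=0, c=1, f=1}.
                              branch 1.1.1.1.2.1.1.2 (add T c):
                                ○ open, literals {a=0, c=1, f=1}.
                          branch 1.1.1.1.2.1.2 (add F ((d || !b) || c), T a):
                            F ((d || !b) || c): α-rule — add F (d || !b), F c.
                            × closes — contains both c and !c.
                      branch 1.1.1.1.2.2 (add T !e):
                        ○ open, literals {c=1, e=0, f=1}.
              branch 1.1.1.2 (add T (!d && f)):
                T (!d && f): α-rule — add T !d, T f.
                ○ open, literals {c=1, d=0, f=1}.
          branch 1.1.2 (add T !a):
            ○ open, literals {a=0, c=1, f=1}.
      branch 1.2 (add F c, F f):
        T (((e || ((((d || !b) || c) == a) -> !e)) || (!d && f)) || !a): β-rule — branch into T ((e || ((((d || !b) || c) == a) -> !e)) || (!d && f))  //  T !a.
          branch 1.2.1 (add T ((e || ((((d || !b) || c) == a) -> !e)) || (!d && f))):
            T ((e || ((((d || !b) || c) == a) -> !e)) || (!d && f)): β-rule — branch into T (e || ((((d || !b) || c) == a) -> !e))  //  T (!d && f).
              branch 1.2.1.1 (add T (e || ((((d || !b) || c) == a) -> !e))):
                T (e || ((((d || !b) || c) == a) -> !e)): β-rule — branch into T e  //  T ((((d || !b) || c) == a) -> !e).
                  branch 1.2.1.1.1 (add T e):
                    ○ open, literals {c=0, e=1, f=0}.
                  branch 1.2.1.1.2 (add T ((((d || !b) || c) == a) -> !e)):
                    T ((((d || !b) || c) == a) -> !e): β-rule — branch into F (((d || !b) || c) == a)  //  T !e.
                      branch 1.2.1.1.2.1 (add F (((d || !b) || c) == a)):
                        F (((d || !b) || c) == a): β-rule — branch into T ((d || !b) || c), F a  //  F ((d || !b) || c), T a.
                          branch 1.2.1.1.2.1.1 (add T ((d || !b) || c), F a):
                            T ((d || !b) || c): β-rule — branch into T (d || !b)  //  T c.
                              branch 1.2.1.1.2.1.1.1 (add T (d || !b)):
                                T (d || !b): β-rule — branch into T d  //  T !b.
                                  branch 1.2.1.1.2.1.1.1.1 (add T d):
                                    ○ open, literals {a=0, c=0, d=1, f=0}.
                                  branch 1.2.1.1.2.1.1.1.2 (add T !b):
                                    ○ open, literals {a=0, b=0, c=0, f=0}.
                              branch 1.2.1.1.2.1.1.2 (add T c):
                                × closes — contains both c and !c.
                          branch 1.2.1.1.2.1.2 (add F ((d || !b) || c), T a):
                            F ((d || !b) || c): α-rule — add F (d || !b), F c.
                            F (d || !b): α-rule — add F d, F !b.
                            ○ open, literals {a=1, b=1, c=0, d=0, f=0}.
                      branch 1.2.1.1.2.2 (add T !e):
                        ○ open, literals {c=0, e=0, f=0}.
              branch 1.2.1.2 (add T (!d && f)):
                T (!d && f): α-rule — add T !d, T f.
                × closes — contains both f and !f.
          branch 1.2.2 (add T !a):
            ○ open, literals {a=0, c=0, f=0}.
  branch 2 (add F (c == f), F (((e || ((((d || !b) || c) == a) -> !e)) || (!d && f)) || !a)):
    F (((e || ((((d || !b) || c) == a) -> !e)) || (!d && f)) || !a): α-rule — add F ((e || ((((d || !b) || c) == a) -> !e)) || (!d && f)), F !a.
    F ((e || ((((d || !b) || c) == a) -> !e)) || (!d && f)): α-rule — add F (e || ((((d || !b) || c) == a) -> !e)), F (!d && f).
    F (e || ((((d || !b) || c) == a) -> !e)): α-rule — add F e, F ((((d || !b) || c) == a) -> !e).
    F ((((d || !b) || c) == a) -> !e): α-rule — add T (((d || !b) || c) == a), F !e.
    × closes — contains both e and !e.
4 branches closed, 13 open.
Each open branch fixes some atoms; the unmentioned ones are free. Counting distinct full assignments: branch {c=1, e=1, f=1} (b, d, a) contributes 8 new; branch {a=0, c=1, d=1, f=1} (b, e) contributes 2 new; branch {a=0, b=0, c=1, f=1} (d, e) contributes 1 new; branch {a=0, c=1, f=1} (b, d, e) contributes 1 new; branch {c=1, e=0, f=1} (b, d, a) contributes 4 new; branch {c=1, d=0, f=1} (b, a, e) contributes 0 new; branch {a=0, c=1, f=1} (b, d, e) contributes 0 new; branch {c=0, e=1, f=0} (b, d, a) contributes 8 new; branch {a=0, c=0, d=1, f=0} (b, e) contributes 2 new; branch {a=0, b=0, c=0, f=0} (d, e) contributes 1 new; branch {a=1, b=1, c=0, d=0, f=0} (e) contributes 1 new; branch {c=0, e=0, f=0} (b, d, a) contributes 4 new; branch {a=0, c=0, f=0} (b, d, e) contributes 0 new. Total: 32.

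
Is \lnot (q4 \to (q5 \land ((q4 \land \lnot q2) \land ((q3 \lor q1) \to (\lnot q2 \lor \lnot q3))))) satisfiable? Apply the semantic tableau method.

Initial set: {T \lnot (q4 \to (q5 \land ((q4 \land \lnot q2) \land ((q3 \lor q1) \to (\lnot q2 \lor \lnot q3)))))}.
T \lnot (q4 \to (q5 \land ((q4 \land \lnot q2) \land ((q3 \lor q1) \to (\lnot q2 \lor \lnot q3))))): α-rule — add T q4, F (q5 \land ((q4 \land \lnot q2) \land ((q3 \lor q1) \to (\lnot q2 \lor \lnot q3)))).
F (q5 \land ((q4 \land \lnot q2) \land ((q3 \lor q1) \to (\lnot q2 \lor \lnot q3)))): β-rule — branch into F q5  //  F ((q4 \land \lnot q2) \land ((q3 \lor q1) \to (\lnot q2 \lor \lnot q3))).
  branch 1 (add F q5):
    ○ open, literals {q4=T, q5=F}.
  branch 2 (add F ((q4 \land \lnot q2) \land ((q3 \lor q1) \to (\lnot q2 \lor \lnot q3)))):
    F ((q4 \land \lnot q2) \land ((q3 \lor q1) \to (\lnot q2 \lor \lnot q3))): β-rule — branch into F (q4 \land \lnot q2)  //  F ((q3 \lor q1) \to (\lnot q2 \lor \lnot q3)).
      branch 2.1 (add F (q4 \land \lnot q2)):
        F (q4 \land \lnot q2): β-rule — branch into F q4  //  F \lnot q2.
          branch 2.1.1 (add F q4):
            × closes — contains both q4 and \lnot q4.
          branch 2.1.2 (add F \lnot q2):
            ○ open, literals {q2=T, q4=T}.
      branch 2.2 (add F ((q3 \lor q1) \to (\lnot q2 \lor \lnot q3))):
        F ((q3 \lor q1) \to (\lnot q2 \lor \lnot q3)): α-rule — add T (q3 \lor q1), F (\lnot q2 \lor \lnot q3).
        F (\lnot q2 \lor \lnot q3): α-rule — add F \lnot q2, F \lnot q3.
        T (q3 \lor q1): β-rule — branch into T q3  //  T q1.
          branch 2.2.1 (add T q3):
            ○ open, literals {q2=T, q3=T, q4=T}.
          branch 2.2.2 (add T q1):
            ○ open, literals {q1=T, q2=T, q3=T, q4=T}.
1 branch closed, 4 open.
An open branch gives a satisfying assignment: q4=T, q5=F.

Satisfiable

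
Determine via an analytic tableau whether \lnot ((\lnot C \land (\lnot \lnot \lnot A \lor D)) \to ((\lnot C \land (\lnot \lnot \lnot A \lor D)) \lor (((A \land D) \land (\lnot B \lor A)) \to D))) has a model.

Unsatisfiable

Initial set: {\lnot ((\lnot C \land (\lnot \lnot \lnot A \lor D)) \to ((\lnot C \land (\lnot \lnot \lnot A \lor D)) \lor (((A \land D) \land (\lnot B \lor A)) \to D)))}.
\lnot ((\lnot C \land (\lnot \lnot \lnot A \lor D)) \to ((\lnot C \land (\lnot \lnot \lnot A \lor D)) \lor (((A \land D) \land (\lnot B \lor A)) \to D))): α-rule — add (\lnot C \land (\lnot \lnot \lnot A \lor D)), \lnot ((\lnot C \land (\lnot \lnot \lnot A \lor D)) \lor (((A \land D) \land (\lnot B \lor A)) \to D)).
(\lnot C \land (\lnot \lnot \lnot A \lor D)): α-rule — add \lnot C, (\lnot \lnot \lnot A \lor D).
\lnot ((\lnot C \land (\lnot \lnot \lnot A \lor D)) \lor (((A \land D) \land (\lnot B \lor A)) \to D)): α-rule — add \lnot (\lnot C \land (\lnot \lnot \lnot A \lor D)), \lnot (((A \land D) \land (\lnot B \lor A)) \to D).
\lnot (((A \land D) \land (\lnot B \lor A)) \to D): α-rule — add ((A \land D) \land (\lnot B \lor A)), \lnot D.
((A \land D) \land (\lnot B \lor A)): α-rule — add (A \land D), (\lnot B \lor A).
(A \land D): α-rule — add A, D.
× closes — contains both D and \lnot D.
All 1 branch closes.
Every branch closed; the formula is unsatisfiable.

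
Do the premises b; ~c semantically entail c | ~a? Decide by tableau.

No

Initial set: {b; ~c; ~(c | ~a)}.
~(c | ~a): α-rule — add ~c, ~~a.
○ open, literals {a=1, b=1, c=0}.
0 branches closed, 1 open.
An open branch gives a countermodel: a=1, b=1, c=0 (unmentioned atoms arbitrary); the premises hold there but the conclusion fails.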